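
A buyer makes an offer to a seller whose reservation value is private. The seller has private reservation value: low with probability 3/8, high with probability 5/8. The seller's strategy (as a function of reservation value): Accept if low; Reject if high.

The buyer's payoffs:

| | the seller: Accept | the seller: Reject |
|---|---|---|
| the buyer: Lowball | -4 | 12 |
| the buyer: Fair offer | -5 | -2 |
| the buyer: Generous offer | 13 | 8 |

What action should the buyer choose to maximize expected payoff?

Generous offer

E[Lowball] = 3/8·(-4) + 5/8·(12) = 6
E[Fair offer] = 3/8·(-5) + 5/8·(-2) = -25/8
E[Generous offer] = 3/8·(13) + 5/8·(8) = 79/8
Best response: Generous offer (79/8 is the largest).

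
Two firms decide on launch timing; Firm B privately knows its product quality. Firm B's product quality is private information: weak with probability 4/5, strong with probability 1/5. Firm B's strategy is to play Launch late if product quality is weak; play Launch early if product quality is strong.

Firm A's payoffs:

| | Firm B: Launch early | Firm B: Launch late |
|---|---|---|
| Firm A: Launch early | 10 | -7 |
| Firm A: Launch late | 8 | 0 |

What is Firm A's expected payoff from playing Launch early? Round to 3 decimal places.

E[Launch early] = 4/5·(-7) + 1/5·10 = (-28/5) + 2 = -18/5

-3.600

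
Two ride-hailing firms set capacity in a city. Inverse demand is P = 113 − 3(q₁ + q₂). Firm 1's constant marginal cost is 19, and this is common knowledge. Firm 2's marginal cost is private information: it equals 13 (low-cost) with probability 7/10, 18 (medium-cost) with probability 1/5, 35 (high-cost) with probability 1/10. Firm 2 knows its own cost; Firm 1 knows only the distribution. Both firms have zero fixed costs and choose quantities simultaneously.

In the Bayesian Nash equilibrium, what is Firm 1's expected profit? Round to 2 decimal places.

Type-c best response for Firm 2: q₂(c) = (113 − c)/6 − q₁/2.
Firm 1 maximizes expected profit; its first-order condition is 113 − 6q₁ − 3E[q₂] − 19 = 0.
Substituting E[q₂] and solving: E[c₂] = 16.2, so q₁ = (113 − 2·19 + 16.2)/9 = 10.1333.
E[P] = 113 − 3·(q₁ + E[q₂]) = 49.4; Firm 1's expected profit = (E[P] − 19)·q₁ = (49.4 − 19)·10.1333 = 308.053.

308.05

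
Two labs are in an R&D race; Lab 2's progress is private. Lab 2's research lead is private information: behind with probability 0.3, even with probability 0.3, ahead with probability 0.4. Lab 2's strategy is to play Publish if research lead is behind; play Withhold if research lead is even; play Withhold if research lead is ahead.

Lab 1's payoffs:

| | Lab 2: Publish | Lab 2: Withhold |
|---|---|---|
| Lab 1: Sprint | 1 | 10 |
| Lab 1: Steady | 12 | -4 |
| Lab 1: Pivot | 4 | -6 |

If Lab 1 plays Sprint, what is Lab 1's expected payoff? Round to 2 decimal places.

7.30

Take the expectation over Lab 2's research lead, weighting each type's action by its prior probability.
E[Sprint] = 0.3·1 + 0.3·10 + 0.4·10 = 0.3 + 3 + 4 = 7.3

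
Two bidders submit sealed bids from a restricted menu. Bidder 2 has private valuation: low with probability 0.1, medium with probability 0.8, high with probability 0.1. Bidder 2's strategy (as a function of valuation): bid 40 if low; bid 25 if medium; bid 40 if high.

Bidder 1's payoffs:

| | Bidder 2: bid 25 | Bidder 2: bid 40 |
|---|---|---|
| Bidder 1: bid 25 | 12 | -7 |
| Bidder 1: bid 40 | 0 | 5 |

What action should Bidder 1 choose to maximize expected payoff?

bid 25

Compute Bidder 1's expected payoff for each action, taking the expectation over Bidder 2's type.
E[bid 25] = 0.1·(-7) + 0.8·(12) + 0.1·(-7) = 8.2
E[bid 40] = 0.1·(5) + 0.8·(0) + 0.1·(5) = 1
Best response: bid 25 (8.2 is the largest).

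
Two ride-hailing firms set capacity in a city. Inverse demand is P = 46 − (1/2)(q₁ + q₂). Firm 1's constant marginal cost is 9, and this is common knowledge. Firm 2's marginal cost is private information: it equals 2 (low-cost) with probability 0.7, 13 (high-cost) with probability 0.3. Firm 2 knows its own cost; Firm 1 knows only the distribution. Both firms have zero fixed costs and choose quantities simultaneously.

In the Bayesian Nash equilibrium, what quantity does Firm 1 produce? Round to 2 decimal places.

22.20

Type-c best response for Firm 2: q₂(c) = (46 − c) − q₁/2.
Firm 1 maximizes expected profit; its first-order condition is 46 − q₁ − (1/2)E[q₂] − 9 = 0.
Substituting E[q₂] and solving: E[c₂] = 5.3, so q₁ = (46 − 2·9 + 5.3)/(3/2) = 22.2.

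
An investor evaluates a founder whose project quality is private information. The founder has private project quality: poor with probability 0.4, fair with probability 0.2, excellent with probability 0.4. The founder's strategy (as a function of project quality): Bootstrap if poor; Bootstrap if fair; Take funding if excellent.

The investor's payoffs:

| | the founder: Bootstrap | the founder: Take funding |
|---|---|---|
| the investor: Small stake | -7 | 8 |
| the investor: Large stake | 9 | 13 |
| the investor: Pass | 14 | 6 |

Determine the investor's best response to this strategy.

Pass

E[Small stake] = 0.4·(-7) + 0.2·(-7) + 0.4·(8) = -1
E[Large stake] = 0.4·(9) + 0.2·(9) + 0.4·(13) = 10.6
E[Pass] = 0.4·(14) + 0.2·(14) + 0.4·(6) = 10.8
Best response: Pass (10.8 is the largest).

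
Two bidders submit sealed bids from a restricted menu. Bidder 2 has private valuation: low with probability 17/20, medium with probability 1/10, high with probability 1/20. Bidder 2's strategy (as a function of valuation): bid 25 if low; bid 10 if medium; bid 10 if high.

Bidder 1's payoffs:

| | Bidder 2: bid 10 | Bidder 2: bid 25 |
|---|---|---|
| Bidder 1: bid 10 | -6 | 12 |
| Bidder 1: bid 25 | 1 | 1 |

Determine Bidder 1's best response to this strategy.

bid 10

E[bid 10] = 17/20·(12) + 1/10·(-6) + 1/20·(-6) = 93/10
E[bid 25] = 17/20·(1) + 1/10·(1) + 1/20·(1) = 1
Best response: bid 10 (93/10 is the largest).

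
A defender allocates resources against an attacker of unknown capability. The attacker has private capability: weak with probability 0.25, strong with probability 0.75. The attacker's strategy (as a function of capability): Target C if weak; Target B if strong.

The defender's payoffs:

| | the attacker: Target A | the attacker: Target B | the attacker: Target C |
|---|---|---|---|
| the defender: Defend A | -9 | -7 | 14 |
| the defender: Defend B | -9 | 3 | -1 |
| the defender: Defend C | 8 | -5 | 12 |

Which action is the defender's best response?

Compute the defender's expected payoff for each action, taking the expectation over the attacker's type.
E[Defend A] = 0.25·(14) + 0.75·(-7) = -1.75
E[Defend B] = 0.25·(-1) + 0.75·(3) = 2
E[Defend C] = 0.25·(12) + 0.75·(-5) = -0.75
Best response: Defend B (2 is the largest).

Defend B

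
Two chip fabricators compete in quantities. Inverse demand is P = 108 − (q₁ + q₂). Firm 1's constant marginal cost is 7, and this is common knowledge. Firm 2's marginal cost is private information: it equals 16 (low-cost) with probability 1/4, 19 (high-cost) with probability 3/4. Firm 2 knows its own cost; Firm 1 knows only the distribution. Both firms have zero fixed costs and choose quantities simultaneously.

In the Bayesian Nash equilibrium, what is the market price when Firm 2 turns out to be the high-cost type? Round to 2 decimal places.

Firm 2 with cost c maximizes (108 − (q₁+q₂) − c)·q₂, giving q₂(c) = (108 − c − q₁)/2.
E[c₂] = 1/4·16 + 3/4·19 = 18.25
Firm 1's FOC against E[q₂] yields q₁ = (108 − 2·7 + E[c₂])/3 = (108 − 14 + 18.25)/3 = 37.4167.
q₂(high-cost) = 25.7917, so P = 108 − (37.4167 + 25.7917) = 44.7917.

44.79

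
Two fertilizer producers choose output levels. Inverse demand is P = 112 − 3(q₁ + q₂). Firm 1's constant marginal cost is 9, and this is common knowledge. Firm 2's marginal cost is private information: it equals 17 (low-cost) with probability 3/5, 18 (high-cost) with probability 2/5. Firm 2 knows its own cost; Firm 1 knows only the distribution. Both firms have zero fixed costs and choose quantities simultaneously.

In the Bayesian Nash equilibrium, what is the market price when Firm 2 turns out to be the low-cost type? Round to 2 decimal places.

Type-c best response for Firm 2: q₂(c) = (112 − c)/6 − q₁/2.
Firm 1 maximizes expected profit; its first-order condition is 112 − 6q₁ − 3E[q₂] − 9 = 0.
Substituting E[q₂] and solving: E[c₂] = 17.4, so q₁ = (112 − 2·9 + 17.4)/9 = 12.3778.
q₂(low-cost) = 9.64444, so P = 112 − 3·(12.3778 + 9.64444) = 45.9333.

45.93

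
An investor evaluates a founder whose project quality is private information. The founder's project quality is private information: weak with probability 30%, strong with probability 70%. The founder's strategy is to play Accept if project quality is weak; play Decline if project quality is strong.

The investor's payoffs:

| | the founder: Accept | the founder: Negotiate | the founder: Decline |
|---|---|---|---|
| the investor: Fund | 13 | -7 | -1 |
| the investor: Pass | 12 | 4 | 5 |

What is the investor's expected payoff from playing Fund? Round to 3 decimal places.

3.200

E[Fund] = 0.3·13 + 0.7·(-1) = 3.9 + (-0.7) = 3.2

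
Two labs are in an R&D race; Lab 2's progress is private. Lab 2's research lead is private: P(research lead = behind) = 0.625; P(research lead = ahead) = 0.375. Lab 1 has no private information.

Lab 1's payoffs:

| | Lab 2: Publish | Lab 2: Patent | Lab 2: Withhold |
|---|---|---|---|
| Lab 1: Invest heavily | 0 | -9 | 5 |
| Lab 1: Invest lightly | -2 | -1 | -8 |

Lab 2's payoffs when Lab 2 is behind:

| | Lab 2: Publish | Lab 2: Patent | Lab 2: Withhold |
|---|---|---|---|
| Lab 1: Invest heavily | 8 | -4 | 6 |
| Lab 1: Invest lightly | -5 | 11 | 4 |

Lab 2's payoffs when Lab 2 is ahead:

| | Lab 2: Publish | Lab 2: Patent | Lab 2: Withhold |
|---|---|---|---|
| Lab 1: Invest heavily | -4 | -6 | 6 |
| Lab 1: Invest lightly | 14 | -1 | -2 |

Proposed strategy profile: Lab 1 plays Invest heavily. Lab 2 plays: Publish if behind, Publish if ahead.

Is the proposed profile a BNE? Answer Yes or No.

No

A profile is a BNE iff every type of every player is best-responding given beliefs about the other side.
Lab 1 plays Invest heavily: E[Invest heavily] = 0.625·(0) + 0.375·(0) = 0; E[Invest lightly] = -2. Best-responding. ✓
Lab 2 (research lead behind), facing Invest heavily: Publish gives 8, Patent gives -4, Withhold gives 6. Proposed Publish is best. ✓
Lab 2 (research lead ahead), facing Invest heavily: Publish gives -4, Patent gives -6, Withhold gives 6. Proposed Publish is not best — profitable deviation exists. ✗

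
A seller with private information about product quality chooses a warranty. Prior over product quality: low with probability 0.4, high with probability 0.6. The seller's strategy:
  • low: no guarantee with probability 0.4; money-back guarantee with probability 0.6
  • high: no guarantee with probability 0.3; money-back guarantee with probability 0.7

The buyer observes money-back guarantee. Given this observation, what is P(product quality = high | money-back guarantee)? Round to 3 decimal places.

P(money-back guarantee) = 0.4·0.6 + 0.6·0.7 = 0.66
P(high | money-back guarantee) = (0.6·0.7) / 0.66 = 0.42 / 0.66 = 0.636364

0.636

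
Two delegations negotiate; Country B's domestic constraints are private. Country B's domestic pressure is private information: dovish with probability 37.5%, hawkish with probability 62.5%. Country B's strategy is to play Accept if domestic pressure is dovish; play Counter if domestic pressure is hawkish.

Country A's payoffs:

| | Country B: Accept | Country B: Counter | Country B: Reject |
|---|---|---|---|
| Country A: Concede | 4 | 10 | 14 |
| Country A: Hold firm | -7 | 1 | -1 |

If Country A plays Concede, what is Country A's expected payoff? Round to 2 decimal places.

7.75

E[Concede] = 0.375·4 + 0.625·10 = 1.5 + 6.25 = 7.75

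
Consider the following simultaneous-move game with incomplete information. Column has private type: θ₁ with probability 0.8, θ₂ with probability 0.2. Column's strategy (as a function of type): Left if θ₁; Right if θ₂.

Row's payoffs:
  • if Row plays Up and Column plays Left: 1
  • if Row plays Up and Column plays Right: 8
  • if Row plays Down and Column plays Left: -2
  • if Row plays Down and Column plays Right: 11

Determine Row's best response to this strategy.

Compute Row's expected payoff for each action, taking the expectation over Column's type.
E[Up] = 0.8·(1) + 0.2·(8) = 2.4
E[Down] = 0.8·(-2) + 0.2·(11) = 0.6
Best response: Up (2.4 is the largest).

Up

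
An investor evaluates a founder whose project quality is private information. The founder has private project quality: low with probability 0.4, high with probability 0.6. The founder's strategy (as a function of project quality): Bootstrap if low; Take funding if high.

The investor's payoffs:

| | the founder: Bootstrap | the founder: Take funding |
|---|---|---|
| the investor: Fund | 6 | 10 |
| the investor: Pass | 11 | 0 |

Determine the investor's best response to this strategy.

Fund

E[Fund] = 0.4·(6) + 0.6·(10) = 8.4
E[Pass] = 0.4·(11) + 0.6·(0) = 4.4
Best response: Fund (8.4 is the largest).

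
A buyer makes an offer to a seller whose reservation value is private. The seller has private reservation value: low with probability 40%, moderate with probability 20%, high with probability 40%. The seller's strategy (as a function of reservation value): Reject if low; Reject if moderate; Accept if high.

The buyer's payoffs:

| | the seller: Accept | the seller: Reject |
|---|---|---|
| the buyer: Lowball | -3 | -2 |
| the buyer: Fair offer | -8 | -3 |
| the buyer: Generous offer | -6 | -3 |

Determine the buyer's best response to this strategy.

E[Lowball] = 0.4·(-2) + 0.2·(-2) + 0.4·(-3) = -2.4
E[Fair offer] = 0.4·(-3) + 0.2·(-3) + 0.4·(-8) = -5
E[Generous offer] = 0.4·(-3) + 0.2·(-3) + 0.4·(-6) = -4.2
Best response: Lowball (-2.4 is the largest).

Lowball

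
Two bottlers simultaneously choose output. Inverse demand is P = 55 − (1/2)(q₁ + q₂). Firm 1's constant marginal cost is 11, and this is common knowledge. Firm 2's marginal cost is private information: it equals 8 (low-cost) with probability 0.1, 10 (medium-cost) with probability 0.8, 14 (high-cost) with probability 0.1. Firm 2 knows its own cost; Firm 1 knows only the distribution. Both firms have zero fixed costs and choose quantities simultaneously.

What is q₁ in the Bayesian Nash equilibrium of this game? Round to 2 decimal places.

Firm 2 with cost c maximizes (55 − (1/2)(q₁+q₂) − c)·q₂, giving q₂(c) = (55 − c − (1/2)q₁).
E[c₂] = 0.1·8 + 0.8·10 + 0.1·14 = 10.2
Firm 1's FOC against E[q₂] yields q₁ = (55 − 2·11 + E[c₂])/(3/2) = (55 − 22 + 10.2)/(3/2) = 28.8.

28.80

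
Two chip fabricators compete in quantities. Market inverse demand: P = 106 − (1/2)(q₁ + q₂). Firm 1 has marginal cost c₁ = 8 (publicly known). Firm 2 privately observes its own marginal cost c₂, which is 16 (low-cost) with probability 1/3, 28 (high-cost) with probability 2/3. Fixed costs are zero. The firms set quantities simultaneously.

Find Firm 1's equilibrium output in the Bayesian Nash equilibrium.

Type-c best response for Firm 2: q₂(c) = (106 − c) − q₁/2.
Firm 1 maximizes expected profit; its first-order condition is 106 − q₁ − (1/2)E[q₂] − 8 = 0.
Substituting E[q₂] and solving: E[c₂] = 24, so q₁ = (106 − 2·8 + 24)/(3/2) = 76.

76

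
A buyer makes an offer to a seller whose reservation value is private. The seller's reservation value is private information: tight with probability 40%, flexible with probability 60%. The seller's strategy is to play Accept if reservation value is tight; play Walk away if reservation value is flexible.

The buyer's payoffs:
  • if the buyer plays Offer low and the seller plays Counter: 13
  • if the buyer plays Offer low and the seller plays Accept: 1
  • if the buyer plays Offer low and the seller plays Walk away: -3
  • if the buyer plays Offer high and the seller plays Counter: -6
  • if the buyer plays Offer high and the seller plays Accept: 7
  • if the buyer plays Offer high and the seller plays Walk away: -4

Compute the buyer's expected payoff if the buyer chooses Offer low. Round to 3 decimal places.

-1.400

Take the expectation over the seller's reservation value, weighting each type's action by its prior probability.
E[Offer low] = 0.4·1 + 0.6·(-3) = 0.4 + (-1.8) = -1.4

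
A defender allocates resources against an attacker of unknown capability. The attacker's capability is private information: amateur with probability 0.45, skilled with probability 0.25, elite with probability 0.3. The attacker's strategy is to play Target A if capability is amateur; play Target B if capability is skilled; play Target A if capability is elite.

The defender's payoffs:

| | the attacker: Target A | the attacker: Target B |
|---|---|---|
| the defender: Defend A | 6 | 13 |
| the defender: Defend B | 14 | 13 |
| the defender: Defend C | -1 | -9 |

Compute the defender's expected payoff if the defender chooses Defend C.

-3

E[Defend C] = 0.45·(-1) + 0.25·(-9) + 0.3·(-1) = (-0.45) + (-2.25) + (-0.3) = -3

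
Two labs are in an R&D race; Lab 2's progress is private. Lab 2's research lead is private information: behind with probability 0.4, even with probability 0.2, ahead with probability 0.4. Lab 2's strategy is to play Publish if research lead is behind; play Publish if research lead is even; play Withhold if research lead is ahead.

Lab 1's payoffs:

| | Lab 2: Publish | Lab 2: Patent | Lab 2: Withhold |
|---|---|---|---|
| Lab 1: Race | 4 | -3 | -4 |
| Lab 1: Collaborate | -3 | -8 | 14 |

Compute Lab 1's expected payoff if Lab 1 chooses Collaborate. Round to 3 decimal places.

E[Collaborate] = 0.4·(-3) + 0.2·(-3) + 0.4·14 = (-1.2) + (-0.6) + 5.6 = 3.8

3.800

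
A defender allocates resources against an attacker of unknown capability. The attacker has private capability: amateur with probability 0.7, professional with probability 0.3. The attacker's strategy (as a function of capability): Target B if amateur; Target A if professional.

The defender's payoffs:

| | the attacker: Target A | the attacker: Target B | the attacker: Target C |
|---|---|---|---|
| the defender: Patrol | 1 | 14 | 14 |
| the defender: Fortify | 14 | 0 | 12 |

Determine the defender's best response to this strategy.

E[Patrol] = 0.7·(14) + 0.3·(1) = 10.1
E[Fortify] = 0.7·(0) + 0.3·(14) = 4.2
Best response: Patrol (10.1 is the largest).

Patrol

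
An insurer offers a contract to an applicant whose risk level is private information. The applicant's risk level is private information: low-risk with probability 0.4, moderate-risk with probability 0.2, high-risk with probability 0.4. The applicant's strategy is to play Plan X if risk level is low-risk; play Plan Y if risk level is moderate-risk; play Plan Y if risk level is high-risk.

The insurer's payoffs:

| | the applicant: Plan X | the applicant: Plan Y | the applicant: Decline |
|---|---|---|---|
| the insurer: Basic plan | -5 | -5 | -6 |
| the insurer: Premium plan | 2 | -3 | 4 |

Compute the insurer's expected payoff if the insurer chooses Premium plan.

-1

E[Premium plan] = 0.4·2 + 0.2·(-3) + 0.4·(-3) = 0.8 + (-0.6) + (-1.2) = -1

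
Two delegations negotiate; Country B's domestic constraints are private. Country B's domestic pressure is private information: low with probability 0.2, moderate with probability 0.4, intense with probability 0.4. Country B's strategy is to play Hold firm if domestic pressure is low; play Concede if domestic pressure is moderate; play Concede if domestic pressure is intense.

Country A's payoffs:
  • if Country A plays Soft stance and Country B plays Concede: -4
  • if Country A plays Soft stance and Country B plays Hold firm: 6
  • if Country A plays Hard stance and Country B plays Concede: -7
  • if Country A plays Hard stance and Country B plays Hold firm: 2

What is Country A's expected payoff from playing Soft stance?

-2

Take the expectation over Country B's domestic pressure, weighting each type's action by its prior probability.
E[Soft stance] = 0.2·6 + 0.4·(-4) + 0.4·(-4) = 1.2 + (-1.6) + (-1.6) = -2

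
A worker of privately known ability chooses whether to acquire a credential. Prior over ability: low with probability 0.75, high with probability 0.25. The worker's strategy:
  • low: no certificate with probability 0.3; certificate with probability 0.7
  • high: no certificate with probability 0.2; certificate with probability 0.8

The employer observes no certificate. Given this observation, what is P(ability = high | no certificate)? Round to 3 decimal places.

P(no certificate) = 0.75·0.3 + 0.25·0.2 = 0.275
P(high | no certificate) = (0.25·0.2) / 0.275 = 0.05 / 0.275 = 0.181818

0.182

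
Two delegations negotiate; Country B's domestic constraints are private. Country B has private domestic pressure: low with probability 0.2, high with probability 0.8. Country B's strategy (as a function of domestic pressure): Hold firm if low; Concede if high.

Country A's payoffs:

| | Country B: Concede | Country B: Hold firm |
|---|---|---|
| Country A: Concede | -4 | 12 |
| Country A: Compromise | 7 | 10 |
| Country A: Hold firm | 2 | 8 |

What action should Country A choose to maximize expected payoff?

E[Concede] = 0.2·(12) + 0.8·(-4) = -0.8
E[Compromise] = 0.2·(10) + 0.8·(7) = 7.6
E[Hold firm] = 0.2·(8) + 0.8·(2) = 3.2
Best response: Compromise (7.6 is the largest).

Compromise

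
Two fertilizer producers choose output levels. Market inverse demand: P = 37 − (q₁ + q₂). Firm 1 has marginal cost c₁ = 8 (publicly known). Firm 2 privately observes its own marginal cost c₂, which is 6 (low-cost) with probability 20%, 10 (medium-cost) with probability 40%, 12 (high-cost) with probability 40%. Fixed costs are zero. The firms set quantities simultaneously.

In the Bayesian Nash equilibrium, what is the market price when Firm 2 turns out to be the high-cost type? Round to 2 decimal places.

19.33

Type-c best response for Firm 2: q₂(c) = (37 − c)/2 − q₁/2.
Firm 1 maximizes expected profit; its first-order condition is 37 − 2q₁ − E[q₂] − 8 = 0.
Substituting E[q₂] and solving: E[c₂] = 10, so q₁ = (37 − 2·8 + 10)/3 = 10.3333.
q₂(high-cost) = 7.33333, so P = 37 − (10.3333 + 7.33333) = 19.3333.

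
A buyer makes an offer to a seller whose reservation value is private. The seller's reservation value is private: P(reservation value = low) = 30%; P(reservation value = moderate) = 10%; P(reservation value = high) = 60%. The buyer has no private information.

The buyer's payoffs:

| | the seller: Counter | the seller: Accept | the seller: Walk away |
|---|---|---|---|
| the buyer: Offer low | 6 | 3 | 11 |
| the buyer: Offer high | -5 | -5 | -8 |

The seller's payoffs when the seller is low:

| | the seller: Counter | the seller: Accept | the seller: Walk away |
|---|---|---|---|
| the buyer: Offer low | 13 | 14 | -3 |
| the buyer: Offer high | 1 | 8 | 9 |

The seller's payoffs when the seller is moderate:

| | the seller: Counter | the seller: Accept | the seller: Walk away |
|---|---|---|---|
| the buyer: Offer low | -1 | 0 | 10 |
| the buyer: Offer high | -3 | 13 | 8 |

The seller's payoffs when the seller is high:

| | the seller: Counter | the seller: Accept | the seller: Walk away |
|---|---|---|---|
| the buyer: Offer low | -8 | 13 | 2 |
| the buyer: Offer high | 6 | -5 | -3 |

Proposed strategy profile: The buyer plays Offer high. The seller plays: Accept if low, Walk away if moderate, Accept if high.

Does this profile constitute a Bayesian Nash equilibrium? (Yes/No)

A profile is a BNE iff every type of every player is best-responding given beliefs about the other side.
The buyer plays Offer high: E[Offer high] = 0.3·(-5) + 0.1·(-8) + 0.6·(-5) = -5.3; E[Offer low] = 3.8. Not best-responding. ✗
The seller (reservation value low), facing Offer high: Counter gives 1, Accept gives 8, Walk away gives 9. Proposed Accept is not best — profitable deviation exists. ✗
The seller (reservation value moderate), facing Offer high: Counter gives -3, Accept gives 13, Walk away gives 8. Proposed Walk away is not best — profitable deviation exists. ✗
The seller (reservation value high), facing Offer high: Counter gives 6, Accept gives -5, Walk away gives -3. Proposed Accept is not best — profitable deviation exists. ✗

No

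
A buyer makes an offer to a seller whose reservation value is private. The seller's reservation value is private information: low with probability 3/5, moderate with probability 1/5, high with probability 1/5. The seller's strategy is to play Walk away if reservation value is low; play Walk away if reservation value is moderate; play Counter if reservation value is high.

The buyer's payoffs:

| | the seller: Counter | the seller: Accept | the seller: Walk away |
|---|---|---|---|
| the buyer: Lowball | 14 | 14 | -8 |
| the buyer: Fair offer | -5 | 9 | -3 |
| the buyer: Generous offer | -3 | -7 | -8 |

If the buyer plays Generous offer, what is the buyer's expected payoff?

E[Generous offer] = 3/5·(-8) + 1/5·(-8) + 1/5·(-3) = (-24/5) + (-8/5) + (-3/5) = -7

-7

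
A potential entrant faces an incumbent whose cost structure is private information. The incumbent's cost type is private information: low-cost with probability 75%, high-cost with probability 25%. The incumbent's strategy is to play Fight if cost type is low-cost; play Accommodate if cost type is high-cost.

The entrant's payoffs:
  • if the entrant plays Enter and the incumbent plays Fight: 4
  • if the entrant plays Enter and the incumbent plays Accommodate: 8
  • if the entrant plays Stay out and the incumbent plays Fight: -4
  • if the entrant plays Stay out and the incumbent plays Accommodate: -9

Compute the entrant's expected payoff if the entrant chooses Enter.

E[Enter] = 0.75·4 + 0.25·8 = 3 + 2 = 5

5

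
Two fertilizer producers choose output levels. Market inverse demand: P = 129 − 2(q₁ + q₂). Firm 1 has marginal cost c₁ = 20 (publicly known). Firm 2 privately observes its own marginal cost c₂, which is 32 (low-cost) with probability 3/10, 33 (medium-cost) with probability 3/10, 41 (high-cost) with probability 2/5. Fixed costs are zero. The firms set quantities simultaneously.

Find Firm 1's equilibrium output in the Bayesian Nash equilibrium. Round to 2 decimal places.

20.82

Type-c best response for Firm 2: q₂(c) = (129 − c)/4 − q₁/2.
Firm 1 maximizes expected profit; its first-order condition is 129 − 4q₁ − 2E[q₂] − 20 = 0.
Substituting E[q₂] and solving: E[c₂] = 35.9, so q₁ = (129 − 2·20 + 35.9)/6 = 20.8167.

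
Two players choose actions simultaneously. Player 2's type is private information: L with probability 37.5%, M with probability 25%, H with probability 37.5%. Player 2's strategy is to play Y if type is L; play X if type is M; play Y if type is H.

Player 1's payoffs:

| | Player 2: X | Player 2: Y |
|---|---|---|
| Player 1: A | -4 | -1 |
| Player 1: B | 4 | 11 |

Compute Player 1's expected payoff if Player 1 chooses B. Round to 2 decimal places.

E[B] = 0.375·11 + 0.25·4 + 0.375·11 = 4.125 + 1 + 4.125 = 9.25

9.25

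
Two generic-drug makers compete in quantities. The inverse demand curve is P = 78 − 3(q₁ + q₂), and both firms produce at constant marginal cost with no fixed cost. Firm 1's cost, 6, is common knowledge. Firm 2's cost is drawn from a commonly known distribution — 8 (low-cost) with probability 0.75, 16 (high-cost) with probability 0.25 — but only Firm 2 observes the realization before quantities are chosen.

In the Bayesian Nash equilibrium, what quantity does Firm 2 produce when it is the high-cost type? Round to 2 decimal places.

Each type of Firm 2 best-responds to q₁; Firm 1 best-responds to the expected q₂ over Firm 2's types.
Firm 2 with cost c maximizes (78 − 3(q₁+q₂) − c)·q₂, giving q₂(c) = (78 − c − 3q₁)/6.
E[c₂] = 0.75·8 + 0.25·16 = 10
Firm 1's FOC against E[q₂] yields q₁ = (78 − 2·6 + E[c₂])/9 = (78 − 12 + 10)/9 = 8.44444.
q₂(high-cost) = (78 − 16 − 3·8.44444)/6 = 6.11111.

6.11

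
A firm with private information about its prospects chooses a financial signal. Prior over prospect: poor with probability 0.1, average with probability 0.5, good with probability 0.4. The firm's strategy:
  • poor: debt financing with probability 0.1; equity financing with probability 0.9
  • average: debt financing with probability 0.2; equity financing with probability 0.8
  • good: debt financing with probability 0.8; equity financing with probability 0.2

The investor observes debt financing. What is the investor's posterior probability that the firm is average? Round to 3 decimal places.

Apply Bayes' rule using the sender's strategy as the likelihood.
P(debt financing) = 0.1·0.1 + 0.5·0.2 + 0.4·0.8 = 0.43
P(average | debt financing) = (0.5·0.2) / 0.43 = 0.1 / 0.43 = 0.232558

0.233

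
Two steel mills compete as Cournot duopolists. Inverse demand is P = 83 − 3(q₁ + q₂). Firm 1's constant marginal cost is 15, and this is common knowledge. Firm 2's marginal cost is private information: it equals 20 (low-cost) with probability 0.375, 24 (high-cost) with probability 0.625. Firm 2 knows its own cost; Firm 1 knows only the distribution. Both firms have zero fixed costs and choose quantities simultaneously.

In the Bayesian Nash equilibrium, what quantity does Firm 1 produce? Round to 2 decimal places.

8.39

Each type of Firm 2 best-responds to q₁; Firm 1 best-responds to the expected q₂ over Firm 2's types.
Firm 2 with cost c maximizes (83 − 3(q₁+q₂) − c)·q₂, giving q₂(c) = (83 − c − 3q₁)/6.
E[c₂] = 0.375·20 + 0.625·24 = 22.5
Firm 1's FOC against E[q₂] yields q₁ = (83 − 2·15 + E[c₂])/9 = (83 − 30 + 22.5)/9 = 8.38889.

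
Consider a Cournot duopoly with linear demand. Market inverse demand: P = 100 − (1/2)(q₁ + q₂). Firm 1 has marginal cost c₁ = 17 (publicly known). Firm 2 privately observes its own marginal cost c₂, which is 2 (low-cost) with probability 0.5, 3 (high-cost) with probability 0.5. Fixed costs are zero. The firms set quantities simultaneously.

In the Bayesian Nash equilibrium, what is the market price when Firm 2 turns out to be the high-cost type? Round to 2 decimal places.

40.08

Type-c best response for Firm 2: q₂(c) = (100 − c) − q₁/2.
Firm 1 maximizes expected profit; its first-order condition is 100 − q₁ − (1/2)E[q₂] − 17 = 0.
Substituting E[q₂] and solving: E[c₂] = 2.5, so q₁ = (100 − 2·17 + 2.5)/(3/2) = 45.6667.
q₂(high-cost) = 74.1667, so P = 100 − (1/2)·(45.6667 + 74.1667) = 40.0833.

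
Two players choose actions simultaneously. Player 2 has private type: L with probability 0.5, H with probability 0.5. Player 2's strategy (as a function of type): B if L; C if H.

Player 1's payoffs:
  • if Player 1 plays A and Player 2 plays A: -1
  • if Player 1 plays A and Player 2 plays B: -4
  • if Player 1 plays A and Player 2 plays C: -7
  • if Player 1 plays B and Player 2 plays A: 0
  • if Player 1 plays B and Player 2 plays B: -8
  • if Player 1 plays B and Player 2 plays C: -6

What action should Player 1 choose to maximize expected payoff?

Compute Player 1's expected payoff for each action, taking the expectation over Player 2's type.
E[A] = 0.5·(-4) + 0.5·(-7) = -5.5
E[B] = 0.5·(-8) + 0.5·(-6) = -7
Best response: A (-5.5 is the largest).

A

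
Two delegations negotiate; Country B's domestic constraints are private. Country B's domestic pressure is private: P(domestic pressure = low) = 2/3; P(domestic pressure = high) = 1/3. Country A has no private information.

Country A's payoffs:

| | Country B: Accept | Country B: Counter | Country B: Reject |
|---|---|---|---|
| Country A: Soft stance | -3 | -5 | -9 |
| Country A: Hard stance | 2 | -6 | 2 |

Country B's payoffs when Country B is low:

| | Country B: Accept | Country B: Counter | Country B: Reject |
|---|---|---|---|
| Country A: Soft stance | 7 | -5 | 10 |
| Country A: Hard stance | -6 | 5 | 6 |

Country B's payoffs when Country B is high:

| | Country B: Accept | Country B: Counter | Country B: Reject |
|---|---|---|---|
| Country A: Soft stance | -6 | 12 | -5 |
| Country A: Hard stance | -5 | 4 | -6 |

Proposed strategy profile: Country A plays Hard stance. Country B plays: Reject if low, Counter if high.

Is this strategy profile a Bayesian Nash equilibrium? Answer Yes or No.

Yes

A profile is a BNE iff every type of every player is best-responding given beliefs about the other side.
Country A plays Hard stance: E[Hard stance] = 2/3·(2) + 1/3·(-6) = -2/3; E[Soft stance] = -23/3. Best-responding. ✓
Country B (domestic pressure low), facing Hard stance: Accept gives -6, Counter gives 5, Reject gives 6. Proposed Reject is best. ✓
Country B (domestic pressure high), facing Hard stance: Accept gives -5, Counter gives 4, Reject gives -6. Proposed Counter is best. ✓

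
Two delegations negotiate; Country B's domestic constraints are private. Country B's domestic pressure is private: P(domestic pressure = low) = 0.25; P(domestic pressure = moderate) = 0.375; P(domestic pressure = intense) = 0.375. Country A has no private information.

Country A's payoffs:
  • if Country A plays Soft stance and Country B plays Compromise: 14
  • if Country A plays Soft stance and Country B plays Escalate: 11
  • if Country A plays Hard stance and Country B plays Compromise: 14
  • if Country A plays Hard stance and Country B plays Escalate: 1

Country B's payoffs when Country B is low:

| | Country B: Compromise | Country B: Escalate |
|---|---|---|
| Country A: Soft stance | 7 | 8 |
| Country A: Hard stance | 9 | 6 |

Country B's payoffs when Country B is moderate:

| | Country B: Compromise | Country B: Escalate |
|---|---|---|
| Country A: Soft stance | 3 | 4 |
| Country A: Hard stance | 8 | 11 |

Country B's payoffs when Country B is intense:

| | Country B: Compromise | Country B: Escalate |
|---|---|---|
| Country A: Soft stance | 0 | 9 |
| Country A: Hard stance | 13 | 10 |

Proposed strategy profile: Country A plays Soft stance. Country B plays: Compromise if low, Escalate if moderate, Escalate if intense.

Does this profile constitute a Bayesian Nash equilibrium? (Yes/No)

Country A plays Soft stance: E[Soft stance] = 0.25·(14) + 0.375·(11) + 0.375·(11) = 11.75; E[Hard stance] = 4.25. Best-responding. ✓
Country B (domestic pressure low), facing Soft stance: Compromise gives 7, Escalate gives 8. Proposed Compromise is not best — profitable deviation exists. ✗
Country B (domestic pressure moderate), facing Soft stance: Compromise gives 3, Escalate gives 4. Proposed Escalate is best. ✓
Country B (domestic pressure intense), facing Soft stance: Compromise gives 0, Escalate gives 9. Proposed Escalate is best. ✓

No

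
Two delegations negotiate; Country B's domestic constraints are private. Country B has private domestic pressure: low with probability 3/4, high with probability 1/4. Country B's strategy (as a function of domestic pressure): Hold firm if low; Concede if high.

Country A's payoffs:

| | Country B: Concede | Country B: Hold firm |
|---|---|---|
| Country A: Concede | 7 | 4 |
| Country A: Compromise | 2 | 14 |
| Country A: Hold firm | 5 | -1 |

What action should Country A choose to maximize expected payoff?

Compromise

E[Concede] = 3/4·(4) + 1/4·(7) = 19/4
E[Compromise] = 3/4·(14) + 1/4·(2) = 11
E[Hold firm] = 3/4·(-1) + 1/4·(5) = 1/2
Best response: Compromise (11 is the largest).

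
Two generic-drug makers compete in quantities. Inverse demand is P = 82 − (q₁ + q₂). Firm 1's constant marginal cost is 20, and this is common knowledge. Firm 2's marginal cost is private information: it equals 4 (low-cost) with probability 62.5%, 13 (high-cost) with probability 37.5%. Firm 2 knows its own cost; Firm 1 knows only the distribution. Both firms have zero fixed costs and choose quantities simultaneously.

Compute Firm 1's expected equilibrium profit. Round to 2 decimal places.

270.88

Firm 2 with cost c maximizes (82 − (q₁+q₂) − c)·q₂, giving q₂(c) = (82 − c − q₁)/2.
E[c₂] = 0.625·4 + 0.375·13 = 7.375
Firm 1's FOC against E[q₂] yields q₁ = (82 − 2·20 + E[c₂])/3 = (82 − 40 + 7.375)/3 = 16.4583.
E[P] = 82 − (q₁ + E[q₂]) = 36.4583; Firm 1's expected profit = (E[P] − 20)·q₁ = (36.4583 − 20)·16.4583 = 270.877.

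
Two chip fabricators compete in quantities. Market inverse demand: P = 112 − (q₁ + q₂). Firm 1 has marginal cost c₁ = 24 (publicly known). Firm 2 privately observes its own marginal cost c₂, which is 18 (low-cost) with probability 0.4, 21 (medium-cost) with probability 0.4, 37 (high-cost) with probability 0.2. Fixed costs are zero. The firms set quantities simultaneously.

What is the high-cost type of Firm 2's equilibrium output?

Type-c best response for Firm 2: q₂(c) = (112 − c)/2 − q₁/2.
Firm 1 maximizes expected profit; its first-order condition is 112 − 2q₁ − E[q₂] − 24 = 0.
Substituting E[q₂] and solving: E[c₂] = 23, so q₁ = (112 − 2·24 + 23)/3 = 29.
q₂(high-cost) = (112 − 37 − 29)/2 = 23.

23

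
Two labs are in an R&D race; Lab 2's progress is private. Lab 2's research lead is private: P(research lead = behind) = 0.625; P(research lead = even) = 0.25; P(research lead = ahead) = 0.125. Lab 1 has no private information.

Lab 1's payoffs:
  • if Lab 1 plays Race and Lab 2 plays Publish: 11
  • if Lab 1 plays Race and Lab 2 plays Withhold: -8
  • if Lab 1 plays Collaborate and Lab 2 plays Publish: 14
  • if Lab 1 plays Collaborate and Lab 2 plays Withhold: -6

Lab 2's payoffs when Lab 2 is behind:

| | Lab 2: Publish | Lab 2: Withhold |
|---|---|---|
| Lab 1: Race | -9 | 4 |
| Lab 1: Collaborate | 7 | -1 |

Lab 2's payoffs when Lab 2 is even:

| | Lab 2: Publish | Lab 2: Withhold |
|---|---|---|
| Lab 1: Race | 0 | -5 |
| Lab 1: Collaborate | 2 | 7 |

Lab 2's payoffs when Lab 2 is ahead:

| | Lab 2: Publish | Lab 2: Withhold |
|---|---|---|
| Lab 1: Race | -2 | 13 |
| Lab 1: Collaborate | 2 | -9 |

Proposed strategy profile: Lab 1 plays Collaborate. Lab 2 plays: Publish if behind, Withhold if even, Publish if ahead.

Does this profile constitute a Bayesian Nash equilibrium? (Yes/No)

Lab 1 plays Collaborate: E[Collaborate] = 0.625·(14) + 0.25·(-6) + 0.125·(14) = 9; E[Race] = 6.25. Best-responding. ✓
Lab 2 (research lead behind), facing Collaborate: Publish gives 7, Withhold gives -1. Proposed Publish is best. ✓
Lab 2 (research lead even), facing Collaborate: Publish gives 2, Withhold gives 7. Proposed Withhold is best. ✓
Lab 2 (research lead ahead), facing Collaborate: Publish gives 2, Withhold gives -9. Proposed Publish is best. ✓

Yes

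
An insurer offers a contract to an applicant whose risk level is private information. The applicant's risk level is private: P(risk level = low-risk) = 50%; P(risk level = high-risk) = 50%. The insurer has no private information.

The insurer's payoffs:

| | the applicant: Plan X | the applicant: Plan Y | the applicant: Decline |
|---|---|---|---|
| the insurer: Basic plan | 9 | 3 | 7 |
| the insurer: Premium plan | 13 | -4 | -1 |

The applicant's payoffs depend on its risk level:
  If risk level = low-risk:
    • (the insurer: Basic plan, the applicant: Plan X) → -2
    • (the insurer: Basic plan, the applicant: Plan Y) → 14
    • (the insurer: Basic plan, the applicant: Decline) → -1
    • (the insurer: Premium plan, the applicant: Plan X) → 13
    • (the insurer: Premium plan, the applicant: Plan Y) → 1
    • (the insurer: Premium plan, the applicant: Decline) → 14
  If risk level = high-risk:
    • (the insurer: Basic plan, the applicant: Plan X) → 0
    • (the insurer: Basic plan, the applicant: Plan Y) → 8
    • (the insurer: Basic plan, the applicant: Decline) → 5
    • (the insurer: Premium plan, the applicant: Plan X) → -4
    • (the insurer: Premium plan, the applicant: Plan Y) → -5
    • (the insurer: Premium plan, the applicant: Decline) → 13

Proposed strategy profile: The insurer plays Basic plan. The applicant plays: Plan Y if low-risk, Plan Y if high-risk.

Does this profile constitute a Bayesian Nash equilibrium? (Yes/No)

Yes

The insurer plays Basic plan: E[Basic plan] = 0.5·(3) + 0.5·(3) = 3; E[Premium plan] = -4. Best-responding. ✓
The applicant (risk level low-risk), facing Basic plan: Plan X gives -2, Plan Y gives 14, Decline gives -1. Proposed Plan Y is best. ✓
The applicant (risk level high-risk), facing Basic plan: Plan X gives 0, Plan Y gives 8, Decline gives 5. Proposed Plan Y is best. ✓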